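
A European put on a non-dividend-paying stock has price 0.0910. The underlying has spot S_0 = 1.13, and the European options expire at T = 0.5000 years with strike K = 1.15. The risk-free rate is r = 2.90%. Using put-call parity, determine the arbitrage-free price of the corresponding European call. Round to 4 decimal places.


Answer: Call price = 0.0876

Derivation:
Put-call parity: C - P = S_0 * exp(-qT) - K * exp(-rT).
S_0 * exp(-qT) = 1.1300 * 1.00000000 = 1.13000000
K * exp(-rT) = 1.1500 * 0.98560462 = 1.13344531
C = P + S*exp(-qT) - K*exp(-rT)
C = 0.0910 + 1.13000000 - 1.13344531 = 0.0876


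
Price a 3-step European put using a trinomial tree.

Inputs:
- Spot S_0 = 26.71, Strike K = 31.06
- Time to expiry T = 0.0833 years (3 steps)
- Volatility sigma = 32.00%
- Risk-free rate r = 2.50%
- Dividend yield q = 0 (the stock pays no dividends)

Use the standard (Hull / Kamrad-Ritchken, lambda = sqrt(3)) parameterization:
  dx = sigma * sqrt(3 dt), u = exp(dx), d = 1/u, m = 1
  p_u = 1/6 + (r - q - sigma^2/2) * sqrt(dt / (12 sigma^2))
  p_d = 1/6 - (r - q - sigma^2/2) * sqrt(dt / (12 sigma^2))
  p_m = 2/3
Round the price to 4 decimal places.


Answer: Price = V(0,0) = 4.3599

Derivation:
dt = T/N = 0.027767; dx = sigma*sqrt(3*dt) = 0.092358
u = exp(dx) = 1.096757; d = 1/u = 0.911779
p_u = 0.162728, p_m = 0.666667, p_d = 0.170605
Discount per step: exp(-r*dt) = 0.999306
Stock lattice S(k, j) with j the centered position index:
  k=0: S(0,+0) = 26.7100
  k=1: S(1,-1) = 24.3536; S(1,+0) = 26.7100; S(1,+1) = 29.2944
  k=2: S(2,-2) = 22.2051; S(2,-1) = 24.3536; S(2,+0) = 26.7100; S(2,+1) = 29.2944; S(2,+2) = 32.1288
  k=3: S(3,-3) = 20.2462; S(3,-2) = 22.2051; S(3,-1) = 24.3536; S(3,+0) = 26.7100; S(3,+1) = 29.2944; S(3,+2) = 32.1288; S(3,+3) = 35.2375
Terminal payoffs V(N, j) = max(K - S_T, 0):
  V(3,-3) = 10.813836; V(3,-2) = 8.854880; V(3,-1) = 6.706381; V(3,+0) = 4.350000; V(3,+1) = 1.765623; V(3,+2) = 0.000000; V(3,+3) = 0.000000
Backward induction: V(k, j) = exp(-r*dt) * [p_u * V(k+1, j+1) + p_m * V(k+1, j) + p_d * V(k+1, j-1)]
  V(2,-2) = exp(-r*dt) * [p_u*6.706381 + p_m*8.854880 + p_d*10.813836] = 8.833332
  V(2,-1) = exp(-r*dt) * [p_u*4.350000 + p_m*6.706381 + p_d*8.854880] = 6.684834
  V(2,+0) = exp(-r*dt) * [p_u*1.765623 + p_m*4.350000 + p_d*6.706381] = 4.328454
  V(2,+1) = exp(-r*dt) * [p_u*0.000000 + p_m*1.765623 + p_d*4.350000] = 1.917882
  V(2,+2) = exp(-r*dt) * [p_u*0.000000 + p_m*0.000000 + p_d*1.765623] = 0.301015
  V(1,-1) = exp(-r*dt) * [p_u*4.328454 + p_m*6.684834 + p_d*8.833332] = 6.663302
  V(1,+0) = exp(-r*dt) * [p_u*1.917882 + p_m*4.328454 + p_d*6.684834] = 4.335186
  V(1,+1) = exp(-r*dt) * [p_u*0.301015 + p_m*1.917882 + p_d*4.328454] = 2.064594
  V(0,+0) = exp(-r*dt) * [p_u*2.064594 + p_m*4.335186 + p_d*6.663302] = 4.359857


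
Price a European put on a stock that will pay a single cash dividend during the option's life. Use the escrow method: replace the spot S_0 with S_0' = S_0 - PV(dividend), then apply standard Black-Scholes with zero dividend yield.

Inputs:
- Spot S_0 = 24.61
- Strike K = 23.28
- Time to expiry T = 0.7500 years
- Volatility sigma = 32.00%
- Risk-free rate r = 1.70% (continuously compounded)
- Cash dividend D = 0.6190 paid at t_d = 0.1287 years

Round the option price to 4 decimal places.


Answer: Price = 2.1157

Derivation:
PV(D) = D * exp(-r * t_d) = 0.6190 * 0.99781449 = 0.61764717
S_0' = S_0 - PV(D) = 24.6100 - 0.61764717 = 23.99235283
d1 = (ln(S_0'/K) + (r + sigma^2/2)*T) / (sigma*sqrt(T)) = 0.29333191
d2 = d1 - sigma*sqrt(T) = 0.01620378
exp(-rT) = 0.98733094
N(-d1) = 0.38463423; N(-d2) = 0.49353591
P = K * exp(-rT) * N(-d2) - S_0' * N(-d1) = 23.2800 * 0.98733094 * 0.49353591 - 23.99235283 * 0.38463423 = 2.1157


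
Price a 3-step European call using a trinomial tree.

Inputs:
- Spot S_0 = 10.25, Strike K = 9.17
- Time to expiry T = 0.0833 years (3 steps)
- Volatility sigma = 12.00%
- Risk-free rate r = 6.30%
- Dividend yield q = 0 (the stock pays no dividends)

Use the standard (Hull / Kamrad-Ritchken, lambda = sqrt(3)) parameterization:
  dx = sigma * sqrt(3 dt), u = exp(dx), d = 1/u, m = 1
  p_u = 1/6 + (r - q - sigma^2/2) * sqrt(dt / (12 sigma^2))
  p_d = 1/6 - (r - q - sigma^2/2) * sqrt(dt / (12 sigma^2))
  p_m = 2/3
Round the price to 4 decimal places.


dt = T/N = 0.027767; dx = sigma*sqrt(3*dt) = 0.034634
u = exp(dx) = 1.035241; d = 1/u = 0.965959
p_u = 0.189035, p_m = 0.666667, p_d = 0.144299
Discount per step: exp(-r*dt) = 0.998252
Stock lattice S(k, j) with j the centered position index:
  k=0: S(0,+0) = 10.2500
  k=1: S(1,-1) = 9.9011; S(1,+0) = 10.2500; S(1,+1) = 10.6112
  k=2: S(2,-2) = 9.5640; S(2,-1) = 9.9011; S(2,+0) = 10.2500; S(2,+1) = 10.6112; S(2,+2) = 10.9852
  k=3: S(3,-3) = 9.2385; S(3,-2) = 9.5640; S(3,-1) = 9.9011; S(3,+0) = 10.2500; S(3,+1) = 10.6112; S(3,+2) = 10.9852; S(3,+3) = 11.3723
Terminal payoffs V(N, j) = max(S_T - K, 0):
  V(3,-3) = 0.068462; V(3,-2) = 0.394033; V(3,-1) = 0.731078; V(3,+0) = 1.080000; V(3,+1) = 1.441219; V(3,+2) = 1.815167; V(3,+3) = 2.202293
Backward induction: V(k, j) = exp(-r*dt) * [p_u * V(k+1, j+1) + p_m * V(k+1, j) + p_d * V(k+1, j-1)]
  V(2,-2) = exp(-r*dt) * [p_u*0.731078 + p_m*0.394033 + p_d*0.068462] = 0.410049
  V(2,-1) = exp(-r*dt) * [p_u*1.080000 + p_m*0.731078 + p_d*0.394033] = 0.747093
  V(2,+0) = exp(-r*dt) * [p_u*1.441219 + p_m*1.080000 + p_d*0.731078] = 1.096015
  V(2,+1) = exp(-r*dt) * [p_u*1.815167 + p_m*1.441219 + p_d*1.080000] = 1.457233
  V(2,+2) = exp(-r*dt) * [p_u*2.202293 + p_m*1.815167 + p_d*1.441219] = 1.831181
  V(1,-1) = exp(-r*dt) * [p_u*1.096015 + p_m*0.747093 + p_d*0.410049] = 0.763080
  V(1,+0) = exp(-r*dt) * [p_u*1.457233 + p_m*1.096015 + p_d*0.747093] = 1.112002
  V(1,+1) = exp(-r*dt) * [p_u*1.831181 + p_m*1.457233 + p_d*1.096015] = 1.473219
  V(0,+0) = exp(-r*dt) * [p_u*1.473219 + p_m*1.112002 + p_d*0.763080] = 1.127960

Answer: Price = V(0,0) = 1.1280


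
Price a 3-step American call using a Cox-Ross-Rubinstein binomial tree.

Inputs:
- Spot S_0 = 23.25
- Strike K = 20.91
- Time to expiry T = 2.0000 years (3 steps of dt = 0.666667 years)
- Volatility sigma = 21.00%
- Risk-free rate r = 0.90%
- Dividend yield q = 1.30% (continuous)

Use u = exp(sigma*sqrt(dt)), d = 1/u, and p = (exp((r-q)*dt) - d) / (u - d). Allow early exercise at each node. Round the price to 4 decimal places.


dt = T/N = 0.666667
u = exp(sigma*sqrt(dt)) = 1.187042; d = 1/u = 0.842430
p = (exp((r-q)*dt) - d) / (u - d) = 0.449511
Discount per step: exp(-r*dt) = 0.994018
Stock lattice S(k, i) with i counting down-moves:
  k=0: S(0,0) = 23.2500
  k=1: S(1,0) = 27.5987; S(1,1) = 19.5865
  k=2: S(2,0) = 32.7608; S(2,1) = 23.2500; S(2,2) = 16.5003
  k=3: S(3,0) = 38.8885; S(3,1) = 27.5987; S(3,2) = 19.5865; S(3,3) = 13.9003
Terminal payoffs V(N, i) = max(S_T - K, 0):
  V(3,0) = 17.978477; V(3,1) = 6.688721; V(3,2) = 0.000000; V(3,3) = 0.000000
Backward induction: V(k, i) = exp(-r*dt) * [p * V(k+1, i) + (1-p) * V(k+1, i+1)]; then take max(V_cont, immediate exercise) for American.
  V(2,0) = exp(-r*dt) * [p*17.978477 + (1-p)*6.688721] = 11.693217; exercise = 11.850833; V(2,0) = max -> 11.850833
  V(2,1) = exp(-r*dt) * [p*6.688721 + (1-p)*0.000000] = 2.988666; exercise = 2.340000; V(2,1) = max -> 2.988666
  V(2,2) = exp(-r*dt) * [p*0.000000 + (1-p)*0.000000] = 0.000000; exercise = 0.000000; V(2,2) = max -> 0.000000
  V(1,0) = exp(-r*dt) * [p*11.850833 + (1-p)*2.988666] = 6.930597; exercise = 6.688721; V(1,0) = max -> 6.930597
  V(1,1) = exp(-r*dt) * [p*2.988666 + (1-p)*0.000000] = 1.335401; exercise = 0.000000; V(1,1) = max -> 1.335401
  V(0,0) = exp(-r*dt) * [p*6.930597 + (1-p)*1.335401] = 3.827468; exercise = 2.340000; V(0,0) = max -> 3.827468

Answer: Price = V(0,0) = 3.8275


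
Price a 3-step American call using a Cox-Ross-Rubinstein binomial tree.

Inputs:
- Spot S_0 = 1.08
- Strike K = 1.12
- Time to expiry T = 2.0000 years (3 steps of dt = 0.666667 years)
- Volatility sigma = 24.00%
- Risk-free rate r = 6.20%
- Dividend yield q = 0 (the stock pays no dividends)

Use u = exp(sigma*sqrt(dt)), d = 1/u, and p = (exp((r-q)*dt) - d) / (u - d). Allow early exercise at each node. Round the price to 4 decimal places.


dt = T/N = 0.666667
u = exp(sigma*sqrt(dt)) = 1.216477; d = 1/u = 0.822046
p = (exp((r-q)*dt) - d) / (u - d) = 0.558154
Discount per step: exp(-r*dt) = 0.959509
Stock lattice S(k, i) with i counting down-moves:
  k=0: S(0,0) = 1.0800
  k=1: S(1,0) = 1.3138; S(1,1) = 0.8878
  k=2: S(2,0) = 1.5982; S(2,1) = 1.0800; S(2,2) = 0.7298
  k=3: S(3,0) = 1.9442; S(3,1) = 1.3138; S(3,2) = 0.8878; S(3,3) = 0.5999
Terminal payoffs V(N, i) = max(S_T - K, 0):
  V(3,0) = 0.824177; V(3,1) = 0.193795; V(3,2) = 0.000000; V(3,3) = 0.000000
Backward induction: V(k, i) = exp(-r*dt) * [p * V(k+1, i) + (1-p) * V(k+1, i+1)]; then take max(V_cont, immediate exercise) for American.
  V(2,0) = exp(-r*dt) * [p*0.824177 + (1-p)*0.193795] = 0.523552; exercise = 0.478202; V(2,0) = max -> 0.523552
  V(2,1) = exp(-r*dt) * [p*0.193795 + (1-p)*0.000000] = 0.103788; exercise = 0.000000; V(2,1) = max -> 0.103788
  V(2,2) = exp(-r*dt) * [p*0.000000 + (1-p)*0.000000] = 0.000000; exercise = 0.000000; V(2,2) = max -> 0.000000
  V(1,0) = exp(-r*dt) * [p*0.523552 + (1-p)*0.103788] = 0.324392; exercise = 0.193795; V(1,0) = max -> 0.324392
  V(1,1) = exp(-r*dt) * [p*0.103788 + (1-p)*0.000000] = 0.055584; exercise = 0.000000; V(1,1) = max -> 0.055584
  V(0,0) = exp(-r*dt) * [p*0.324392 + (1-p)*0.055584] = 0.197295; exercise = 0.000000; V(0,0) = max -> 0.197295

Answer: Price = V(0,0) = 0.1973


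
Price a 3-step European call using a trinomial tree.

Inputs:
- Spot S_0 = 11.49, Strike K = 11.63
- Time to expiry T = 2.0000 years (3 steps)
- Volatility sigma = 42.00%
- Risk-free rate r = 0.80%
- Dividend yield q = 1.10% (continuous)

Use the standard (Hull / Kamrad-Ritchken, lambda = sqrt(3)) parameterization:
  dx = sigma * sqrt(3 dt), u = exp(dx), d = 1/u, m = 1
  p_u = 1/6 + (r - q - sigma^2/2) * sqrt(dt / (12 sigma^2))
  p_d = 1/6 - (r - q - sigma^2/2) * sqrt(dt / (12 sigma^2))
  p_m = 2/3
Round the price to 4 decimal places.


dt = T/N = 0.666667; dx = sigma*sqrt(3*dt) = 0.593970
u = exp(dx) = 1.811164; d = 1/u = 0.552131
p_u = 0.115486, p_m = 0.666667, p_d = 0.217848
Discount per step: exp(-r*dt) = 0.994681
Stock lattice S(k, j) with j the centered position index:
  k=0: S(0,+0) = 11.4900
  k=1: S(1,-1) = 6.3440; S(1,+0) = 11.4900; S(1,+1) = 20.8103
  k=2: S(2,-2) = 3.5027; S(2,-1) = 6.3440; S(2,+0) = 11.4900; S(2,+1) = 20.8103; S(2,+2) = 37.6908
  k=3: S(3,-3) = 1.9340; S(3,-2) = 3.5027; S(3,-1) = 6.3440; S(3,+0) = 11.4900; S(3,+1) = 20.8103; S(3,+2) = 37.6908; S(3,+3) = 68.2642
Terminal payoffs V(N, j) = max(S_T - K, 0):
  V(3,-3) = 0.000000; V(3,-2) = 0.000000; V(3,-1) = 0.000000; V(3,+0) = 0.000000; V(3,+1) = 9.180274; V(3,+2) = 26.060817; V(3,+3) = 56.634248
Backward induction: V(k, j) = exp(-r*dt) * [p_u * V(k+1, j+1) + p_m * V(k+1, j) + p_d * V(k+1, j-1)]
  V(2,-2) = exp(-r*dt) * [p_u*0.000000 + p_m*0.000000 + p_d*0.000000] = 0.000000
  V(2,-1) = exp(-r*dt) * [p_u*0.000000 + p_m*0.000000 + p_d*0.000000] = 0.000000
  V(2,+0) = exp(-r*dt) * [p_u*9.180274 + p_m*0.000000 + p_d*0.000000] = 1.054550
  V(2,+1) = exp(-r*dt) * [p_u*26.060817 + p_m*9.180274 + p_d*0.000000] = 9.081269
  V(2,+2) = exp(-r*dt) * [p_u*56.634248 + p_m*26.060817 + p_d*9.180274] = 25.776379
  V(1,-1) = exp(-r*dt) * [p_u*1.054550 + p_m*0.000000 + p_d*0.000000] = 0.121138
  V(1,+0) = exp(-r*dt) * [p_u*9.081269 + p_m*1.054550 + p_d*0.000000] = 1.742471
  V(1,+1) = exp(-r*dt) * [p_u*25.776379 + p_m*9.081269 + p_d*1.054550] = 9.211452
  V(0,+0) = exp(-r*dt) * [p_u*9.211452 + p_m*1.742471 + p_d*0.121138] = 2.239849

Answer: Price = V(0,0) = 2.2398


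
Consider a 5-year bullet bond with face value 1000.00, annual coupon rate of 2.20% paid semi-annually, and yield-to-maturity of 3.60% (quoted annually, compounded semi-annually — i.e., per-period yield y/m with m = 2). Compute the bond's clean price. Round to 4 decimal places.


Answer: Price = 936.4588

Derivation:
Coupon per period c = face * coupon_rate / m = 11.000000
Periods per year m = 2; per-period yield y/m = 0.018000
Number of cashflows N = 10
Cashflows (t years, CF_t, discount factor 1/(1+y/m)^(m*t), PV):
  t = 0.5000: CF_t = 11.000000, DF = 0.982318, PV = 10.805501
  t = 1.0000: CF_t = 11.000000, DF = 0.964949, PV = 10.614441
  t = 1.5000: CF_t = 11.000000, DF = 0.947887, PV = 10.426759
  t = 2.0000: CF_t = 11.000000, DF = 0.931127, PV = 10.242396
  t = 2.5000: CF_t = 11.000000, DF = 0.914663, PV = 10.061293
  t = 3.0000: CF_t = 11.000000, DF = 0.898490, PV = 9.883392
  t = 3.5000: CF_t = 11.000000, DF = 0.882603, PV = 9.708636
  t = 4.0000: CF_t = 11.000000, DF = 0.866997, PV = 9.536971
  t = 4.5000: CF_t = 11.000000, DF = 0.851667, PV = 9.368341
  t = 5.0000: CF_t = 1011.000000, DF = 0.836608, PV = 845.811091
Price P = sum_t PV_t = 936.458822


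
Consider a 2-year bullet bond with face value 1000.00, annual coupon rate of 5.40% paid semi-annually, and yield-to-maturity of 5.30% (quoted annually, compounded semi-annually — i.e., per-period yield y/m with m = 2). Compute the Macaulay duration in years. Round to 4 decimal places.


Answer: Macaulay duration = 1.9226 years

Derivation:
Coupon per period c = face * coupon_rate / m = 27.000000
Periods per year m = 2; per-period yield y/m = 0.026500
Number of cashflows N = 4
Cashflows (t years, CF_t, discount factor 1/(1+y/m)^(m*t), PV):
  t = 0.5000: CF_t = 27.000000, DF = 0.974184, PV = 26.302971
  t = 1.0000: CF_t = 27.000000, DF = 0.949035, PV = 25.623937
  t = 1.5000: CF_t = 27.000000, DF = 0.924535, PV = 24.962432
  t = 2.0000: CF_t = 1027.000000, DF = 0.900667, PV = 924.984869
Price P = sum_t PV_t = 1001.874210
Macaulay numerator sum_t t * PV_t:
  t * PV_t at t = 0.5000: 13.151486
  t * PV_t at t = 1.0000: 25.623937
  t * PV_t at t = 1.5000: 37.443649
  t * PV_t at t = 2.0000: 1849.969739
Macaulay duration D = (sum_t t * PV_t) / P = 1926.188810 / 1001.874210 = 1.922585


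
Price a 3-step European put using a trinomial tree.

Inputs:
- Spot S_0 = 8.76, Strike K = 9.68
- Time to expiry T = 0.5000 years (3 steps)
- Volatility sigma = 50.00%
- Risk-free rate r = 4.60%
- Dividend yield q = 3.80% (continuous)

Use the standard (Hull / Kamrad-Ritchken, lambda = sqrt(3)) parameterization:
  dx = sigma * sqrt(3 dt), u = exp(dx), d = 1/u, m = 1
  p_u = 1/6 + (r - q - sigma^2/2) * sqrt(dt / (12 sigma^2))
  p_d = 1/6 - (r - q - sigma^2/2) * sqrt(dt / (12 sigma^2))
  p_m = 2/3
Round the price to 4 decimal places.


dt = T/N = 0.166667; dx = sigma*sqrt(3*dt) = 0.353553
u = exp(dx) = 1.424119; d = 1/u = 0.702189
p_u = 0.139090, p_m = 0.666667, p_d = 0.194244
Discount per step: exp(-r*dt) = 0.992363
Stock lattice S(k, j) with j the centered position index:
  k=0: S(0,+0) = 8.7600
  k=1: S(1,-1) = 6.1512; S(1,+0) = 8.7600; S(1,+1) = 12.4753
  k=2: S(2,-2) = 4.3193; S(2,-1) = 6.1512; S(2,+0) = 8.7600; S(2,+1) = 12.4753; S(2,+2) = 17.7663
  k=3: S(3,-3) = 3.0329; S(3,-2) = 4.3193; S(3,-1) = 6.1512; S(3,+0) = 8.7600; S(3,+1) = 12.4753; S(3,+2) = 17.7663; S(3,+3) = 25.3013
Terminal payoffs V(N, j) = max(K - S_T, 0):
  V(3,-3) = 6.647050; V(3,-2) = 5.360718; V(3,-1) = 3.528829; V(3,+0) = 0.920000; V(3,+1) = 0.000000; V(3,+2) = 0.000000; V(3,+3) = 0.000000
Backward induction: V(k, j) = exp(-r*dt) * [p_u * V(k+1, j+1) + p_m * V(k+1, j) + p_d * V(k+1, j-1)]
  V(2,-2) = exp(-r*dt) * [p_u*3.528829 + p_m*5.360718 + p_d*6.647050] = 5.314880
  V(2,-1) = exp(-r*dt) * [p_u*0.920000 + p_m*3.528829 + p_d*5.360718] = 3.494904
  V(2,+0) = exp(-r*dt) * [p_u*0.000000 + p_m*0.920000 + p_d*3.528829] = 1.288867
  V(2,+1) = exp(-r*dt) * [p_u*0.000000 + p_m*0.000000 + p_d*0.920000] = 0.177339
  V(2,+2) = exp(-r*dt) * [p_u*0.000000 + p_m*0.000000 + p_d*0.000000] = 0.000000
  V(1,-1) = exp(-r*dt) * [p_u*1.288867 + p_m*3.494904 + p_d*5.314880] = 3.514538
  V(1,+0) = exp(-r*dt) * [p_u*0.177339 + p_m*1.288867 + p_d*3.494904] = 1.550839
  V(1,+1) = exp(-r*dt) * [p_u*0.000000 + p_m*0.177339 + p_d*1.288867] = 0.365766
  V(0,+0) = exp(-r*dt) * [p_u*0.365766 + p_m*1.550839 + p_d*3.514538] = 1.753946

Answer: Price = V(0,0) = 1.7539


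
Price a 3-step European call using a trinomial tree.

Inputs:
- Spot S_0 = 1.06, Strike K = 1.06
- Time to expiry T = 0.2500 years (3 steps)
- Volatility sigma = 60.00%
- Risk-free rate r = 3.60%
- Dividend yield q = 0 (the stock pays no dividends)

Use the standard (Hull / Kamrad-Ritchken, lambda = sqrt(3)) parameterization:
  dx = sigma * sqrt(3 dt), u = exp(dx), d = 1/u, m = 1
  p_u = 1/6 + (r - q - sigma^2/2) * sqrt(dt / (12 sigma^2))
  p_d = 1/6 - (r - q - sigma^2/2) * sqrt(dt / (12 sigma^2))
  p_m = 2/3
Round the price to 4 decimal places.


dt = T/N = 0.083333; dx = sigma*sqrt(3*dt) = 0.300000
u = exp(dx) = 1.349859; d = 1/u = 0.740818
p_u = 0.146667, p_m = 0.666667, p_d = 0.186667
Discount per step: exp(-r*dt) = 0.997004
Stock lattice S(k, j) with j the centered position index:
  k=0: S(0,+0) = 1.0600
  k=1: S(1,-1) = 0.7853; S(1,+0) = 1.0600; S(1,+1) = 1.4309
  k=2: S(2,-2) = 0.5817; S(2,-1) = 0.7853; S(2,+0) = 1.0600; S(2,+1) = 1.4309; S(2,+2) = 1.9314
  k=3: S(3,-3) = 0.4310; S(3,-2) = 0.5817; S(3,-1) = 0.7853; S(3,+0) = 1.0600; S(3,+1) = 1.4309; S(3,+2) = 1.9314; S(3,+3) = 2.6072
Terminal payoffs V(N, j) = max(S_T - K, 0):
  V(3,-3) = 0.000000; V(3,-2) = 0.000000; V(3,-1) = 0.000000; V(3,+0) = 0.000000; V(3,+1) = 0.370850; V(3,+2) = 0.871446; V(3,+3) = 1.547179
Backward induction: V(k, j) = exp(-r*dt) * [p_u * V(k+1, j+1) + p_m * V(k+1, j) + p_d * V(k+1, j-1)]
  V(2,-2) = exp(-r*dt) * [p_u*0.000000 + p_m*0.000000 + p_d*0.000000] = 0.000000
  V(2,-1) = exp(-r*dt) * [p_u*0.000000 + p_m*0.000000 + p_d*0.000000] = 0.000000
  V(2,+0) = exp(-r*dt) * [p_u*0.370850 + p_m*0.000000 + p_d*0.000000] = 0.054228
  V(2,+1) = exp(-r*dt) * [p_u*0.871446 + p_m*0.370850 + p_d*0.000000] = 0.373922
  V(2,+2) = exp(-r*dt) * [p_u*1.547179 + p_m*0.871446 + p_d*0.370850] = 0.874482
  V(1,-1) = exp(-r*dt) * [p_u*0.054228 + p_m*0.000000 + p_d*0.000000] = 0.007930
  V(1,+0) = exp(-r*dt) * [p_u*0.373922 + p_m*0.054228 + p_d*0.000000] = 0.090722
  V(1,+1) = exp(-r*dt) * [p_u*0.874482 + p_m*0.373922 + p_d*0.054228] = 0.386500
  V(0,+0) = exp(-r*dt) * [p_u*0.386500 + p_m*0.090722 + p_d*0.007930] = 0.118293

Answer: Price = V(0,0) = 0.1183


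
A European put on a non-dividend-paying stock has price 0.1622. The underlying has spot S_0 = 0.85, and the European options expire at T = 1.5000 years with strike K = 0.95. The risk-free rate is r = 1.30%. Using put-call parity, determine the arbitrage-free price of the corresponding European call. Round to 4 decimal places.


Put-call parity: C - P = S_0 * exp(-qT) - K * exp(-rT).
S_0 * exp(-qT) = 0.8500 * 1.00000000 = 0.85000000
K * exp(-rT) = 0.9500 * 0.98068890 = 0.93165445
C = P + S*exp(-qT) - K*exp(-rT)
C = 0.1622 + 0.85000000 - 0.93165445 = 0.0805

Answer: Call price = 0.0805


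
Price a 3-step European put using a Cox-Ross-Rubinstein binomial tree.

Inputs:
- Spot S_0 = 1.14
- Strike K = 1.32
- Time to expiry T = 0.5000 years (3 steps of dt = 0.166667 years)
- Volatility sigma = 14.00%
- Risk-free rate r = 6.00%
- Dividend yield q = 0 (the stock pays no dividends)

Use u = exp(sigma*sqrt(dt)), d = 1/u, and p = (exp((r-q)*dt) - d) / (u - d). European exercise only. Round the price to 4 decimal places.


Answer: Price = V(0,0) = 0.1471

Derivation:
dt = T/N = 0.166667
u = exp(sigma*sqrt(dt)) = 1.058820; d = 1/u = 0.944448
p = (exp((r-q)*dt) - d) / (u - d) = 0.573588
Discount per step: exp(-r*dt) = 0.990050
Stock lattice S(k, i) with i counting down-moves:
  k=0: S(0,0) = 1.1400
  k=1: S(1,0) = 1.2071; S(1,1) = 1.0767
  k=2: S(2,0) = 1.2781; S(2,1) = 1.1400; S(2,2) = 1.0169
  k=3: S(3,0) = 1.3532; S(3,1) = 1.2071; S(3,2) = 1.0767; S(3,3) = 0.9604
Terminal payoffs V(N, i) = max(K - S_T, 0):
  V(3,0) = 0.000000; V(3,1) = 0.112946; V(3,2) = 0.243329; V(3,3) = 0.359629
Backward induction: V(k, i) = exp(-r*dt) * [p * V(k+1, i) + (1-p) * V(k+1, i+1)].
  V(2,0) = exp(-r*dt) * [p*0.000000 + (1-p)*0.112946] = 0.047682
  V(2,1) = exp(-r*dt) * [p*0.112946 + (1-p)*0.243329] = 0.166866
  V(2,2) = exp(-r*dt) * [p*0.243329 + (1-p)*0.359629] = 0.290006
  V(1,0) = exp(-r*dt) * [p*0.047682 + (1-p)*0.166866] = 0.097523
  V(1,1) = exp(-r*dt) * [p*0.166866 + (1-p)*0.290006] = 0.217192
  V(0,0) = exp(-r*dt) * [p*0.097523 + (1-p)*0.217192] = 0.147073


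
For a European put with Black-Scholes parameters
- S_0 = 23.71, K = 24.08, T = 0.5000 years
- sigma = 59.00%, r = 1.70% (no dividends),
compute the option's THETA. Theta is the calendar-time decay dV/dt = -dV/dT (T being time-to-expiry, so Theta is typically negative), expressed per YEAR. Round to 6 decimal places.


d1 = 0.1918543203; d2 = -0.2253386806
phi(d1) = 0.3916672807; exp(-qT) = 1.0000000000; exp(-rT) = 0.9915360229
Theta = -S*exp(-qT)*phi(d1)*sigma/(2*sqrt(T)) + r*K*exp(-rT)*N(-d2) - q*S*exp(-qT)*N(-d1)
N(-d1) = 0.4239281599; N(-d2) = 0.5891420947; sqrt(T) = 0.7071067812
Term 1 = -23.7100 * 1.0000000000 * 0.3916672807 * 0.5900 / (2 * 0.7071067812) = -3.8742341105
Term 2 = 0.0170 * 24.0800 * 0.9915360229 * 0.5891420947 = 0.2391299403
Term 3 = 0 (no dividend yield, q = 0)
Theta = -3.8742341105 + (0.2391299403) + (0.0000000000) = -3.635104

Answer: Theta = -3.635104


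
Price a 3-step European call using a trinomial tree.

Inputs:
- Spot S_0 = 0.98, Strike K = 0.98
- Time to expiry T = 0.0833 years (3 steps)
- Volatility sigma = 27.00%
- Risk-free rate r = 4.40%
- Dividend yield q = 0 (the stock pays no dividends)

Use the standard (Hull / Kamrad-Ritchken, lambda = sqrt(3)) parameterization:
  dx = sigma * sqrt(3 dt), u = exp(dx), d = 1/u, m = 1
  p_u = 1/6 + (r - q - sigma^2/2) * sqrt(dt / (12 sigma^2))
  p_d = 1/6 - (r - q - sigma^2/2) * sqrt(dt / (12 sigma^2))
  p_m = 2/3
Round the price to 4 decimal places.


Answer: Price = V(0,0) = 0.0294

Derivation:
dt = T/N = 0.027767; dx = sigma*sqrt(3*dt) = 0.077927
u = exp(dx) = 1.081043; d = 1/u = 0.925032
p_u = 0.168012, p_m = 0.666667, p_d = 0.165322
Discount per step: exp(-r*dt) = 0.998779
Stock lattice S(k, j) with j the centered position index:
  k=0: S(0,+0) = 0.9800
  k=1: S(1,-1) = 0.9065; S(1,+0) = 0.9800; S(1,+1) = 1.0594
  k=2: S(2,-2) = 0.8386; S(2,-1) = 0.9065; S(2,+0) = 0.9800; S(2,+1) = 1.0594; S(2,+2) = 1.1453
  k=3: S(3,-3) = 0.7757; S(3,-2) = 0.8386; S(3,-1) = 0.9065; S(3,+0) = 0.9800; S(3,+1) = 1.0594; S(3,+2) = 1.1453; S(3,+3) = 1.2381
Terminal payoffs V(N, j) = max(S_T - K, 0):
  V(3,-3) = 0.000000; V(3,-2) = 0.000000; V(3,-1) = 0.000000; V(3,+0) = 0.000000; V(3,+1) = 0.079423; V(3,+2) = 0.165282; V(3,+3) = 0.258099
Backward induction: V(k, j) = exp(-r*dt) * [p_u * V(k+1, j+1) + p_m * V(k+1, j) + p_d * V(k+1, j-1)]
  V(2,-2) = exp(-r*dt) * [p_u*0.000000 + p_m*0.000000 + p_d*0.000000] = 0.000000
  V(2,-1) = exp(-r*dt) * [p_u*0.000000 + p_m*0.000000 + p_d*0.000000] = 0.000000
  V(2,+0) = exp(-r*dt) * [p_u*0.079423 + p_m*0.000000 + p_d*0.000000] = 0.013328
  V(2,+1) = exp(-r*dt) * [p_u*0.165282 + p_m*0.079423 + p_d*0.000000] = 0.080619
  V(2,+2) = exp(-r*dt) * [p_u*0.258099 + p_m*0.165282 + p_d*0.079423] = 0.166478
  V(1,-1) = exp(-r*dt) * [p_u*0.013328 + p_m*0.000000 + p_d*0.000000] = 0.002236
  V(1,+0) = exp(-r*dt) * [p_u*0.080619 + p_m*0.013328 + p_d*0.000000] = 0.022403
  V(1,+1) = exp(-r*dt) * [p_u*0.166478 + p_m*0.080619 + p_d*0.013328] = 0.083817
  V(0,+0) = exp(-r*dt) * [p_u*0.083817 + p_m*0.022403 + p_d*0.002236] = 0.029351


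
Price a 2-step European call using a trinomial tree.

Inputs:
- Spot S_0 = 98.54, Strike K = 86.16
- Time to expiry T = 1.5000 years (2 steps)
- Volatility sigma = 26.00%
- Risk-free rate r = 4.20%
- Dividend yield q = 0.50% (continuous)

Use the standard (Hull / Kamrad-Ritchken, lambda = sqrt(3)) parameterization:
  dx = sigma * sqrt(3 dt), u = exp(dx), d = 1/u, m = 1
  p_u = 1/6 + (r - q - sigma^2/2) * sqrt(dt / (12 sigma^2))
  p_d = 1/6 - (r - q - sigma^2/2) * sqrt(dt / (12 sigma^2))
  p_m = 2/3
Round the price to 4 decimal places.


Answer: Price = V(0,0) = 21.9154

Derivation:
dt = T/N = 0.750000; dx = sigma*sqrt(3*dt) = 0.390000
u = exp(dx) = 1.476981; d = 1/u = 0.677057
p_u = 0.169744, p_m = 0.666667, p_d = 0.163590
Discount per step: exp(-r*dt) = 0.968991
Stock lattice S(k, j) with j the centered position index:
  k=0: S(0,+0) = 98.5400
  k=1: S(1,-1) = 66.7172; S(1,+0) = 98.5400; S(1,+1) = 145.5417
  k=2: S(2,-2) = 45.1713; S(2,-1) = 66.7172; S(2,+0) = 98.5400; S(2,+1) = 145.5417; S(2,+2) = 214.9623
Terminal payoffs V(N, j) = max(S_T - K, 0):
  V(2,-2) = 0.000000; V(2,-1) = 0.000000; V(2,+0) = 12.380000; V(2,+1) = 59.381687; V(2,+2) = 128.802277
Backward induction: V(k, j) = exp(-r*dt) * [p_u * V(k+1, j+1) + p_m * V(k+1, j) + p_d * V(k+1, j-1)]
  V(1,-1) = exp(-r*dt) * [p_u*12.380000 + p_m*0.000000 + p_d*0.000000] = 2.036262
  V(1,+0) = exp(-r*dt) * [p_u*59.381687 + p_m*12.380000 + p_d*0.000000] = 17.764506
  V(1,+1) = exp(-r*dt) * [p_u*128.802277 + p_m*59.381687 + p_d*12.380000] = 61.508051
  V(0,+0) = exp(-r*dt) * [p_u*61.508051 + p_m*17.764506 + p_d*2.036262] = 21.915390


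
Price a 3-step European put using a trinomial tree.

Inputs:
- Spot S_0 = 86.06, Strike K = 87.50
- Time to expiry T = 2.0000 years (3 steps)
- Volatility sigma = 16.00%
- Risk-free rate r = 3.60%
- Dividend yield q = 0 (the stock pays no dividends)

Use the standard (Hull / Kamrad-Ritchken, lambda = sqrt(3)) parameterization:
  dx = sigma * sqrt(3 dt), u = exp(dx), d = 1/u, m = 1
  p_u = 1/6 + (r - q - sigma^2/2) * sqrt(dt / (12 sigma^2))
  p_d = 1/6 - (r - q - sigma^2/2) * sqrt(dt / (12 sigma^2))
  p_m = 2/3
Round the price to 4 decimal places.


dt = T/N = 0.666667; dx = sigma*sqrt(3*dt) = 0.226274
u = exp(dx) = 1.253919; d = 1/u = 0.797499
p_u = 0.200843, p_m = 0.666667, p_d = 0.132490
Discount per step: exp(-r*dt) = 0.976286
Stock lattice S(k, j) with j the centered position index:
  k=0: S(0,+0) = 86.0600
  k=1: S(1,-1) = 68.6328; S(1,+0) = 86.0600; S(1,+1) = 107.9123
  k=2: S(2,-2) = 54.7346; S(2,-1) = 68.6328; S(2,+0) = 86.0600; S(2,+1) = 107.9123; S(2,+2) = 135.3133
  k=3: S(3,-3) = 43.6508; S(3,-2) = 54.7346; S(3,-1) = 68.6328; S(3,+0) = 86.0600; S(3,+1) = 107.9123; S(3,+2) = 135.3133; S(3,+3) = 169.6720
Terminal payoffs V(N, j) = max(K - S_T, 0):
  V(3,-3) = 43.849173; V(3,-2) = 32.765382; V(3,-1) = 18.867200; V(3,+0) = 1.440000; V(3,+1) = 0.000000; V(3,+2) = 0.000000; V(3,+3) = 0.000000
Backward induction: V(k, j) = exp(-r*dt) * [p_u * V(k+1, j+1) + p_m * V(k+1, j) + p_d * V(k+1, j-1)]
  V(2,-2) = exp(-r*dt) * [p_u*18.867200 + p_m*32.765382 + p_d*43.849173] = 30.696875
  V(2,-1) = exp(-r*dt) * [p_u*1.440000 + p_m*18.867200 + p_d*32.765382] = 16.800342
  V(2,+0) = exp(-r*dt) * [p_u*0.000000 + p_m*1.440000 + p_d*18.867200] = 3.377668
  V(2,+1) = exp(-r*dt) * [p_u*0.000000 + p_m*0.000000 + p_d*1.440000] = 0.186261
  V(2,+2) = exp(-r*dt) * [p_u*0.000000 + p_m*0.000000 + p_d*0.000000] = 0.000000
  V(1,-1) = exp(-r*dt) * [p_u*3.377668 + p_m*16.800342 + p_d*30.696875] = 15.567495
  V(1,+0) = exp(-r*dt) * [p_u*0.186261 + p_m*3.377668 + p_d*16.800342] = 4.407991
  V(1,+1) = exp(-r*dt) * [p_u*0.000000 + p_m*0.186261 + p_d*3.377668] = 0.558124
  V(0,+0) = exp(-r*dt) * [p_u*0.558124 + p_m*4.407991 + p_d*15.567495] = 4.992033

Answer: Price = V(0,0) = 4.9920


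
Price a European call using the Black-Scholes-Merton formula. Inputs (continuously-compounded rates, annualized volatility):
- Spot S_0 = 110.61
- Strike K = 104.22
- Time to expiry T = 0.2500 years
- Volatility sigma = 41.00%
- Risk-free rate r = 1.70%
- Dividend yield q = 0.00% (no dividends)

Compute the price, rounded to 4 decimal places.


d1 = (ln(S/K) + (r - q + 0.5*sigma^2) * T) / (sigma * sqrt(T)) = 0.41350708
d2 = d1 - sigma * sqrt(T) = 0.20850708
exp(-rT) = 0.99575902; exp(-qT) = 1.00000000
C = S_0 * exp(-qT) * N(d1) - K * exp(-rT) * N(d2)
N(d1) = 0.66038243; N(d2) = 0.58258347
C = 110.6100 * 1.00000000 * 0.66038243 - 104.2200 * 0.99575902 * 0.58258347 = 12.5856

Answer: Price = 12.5856


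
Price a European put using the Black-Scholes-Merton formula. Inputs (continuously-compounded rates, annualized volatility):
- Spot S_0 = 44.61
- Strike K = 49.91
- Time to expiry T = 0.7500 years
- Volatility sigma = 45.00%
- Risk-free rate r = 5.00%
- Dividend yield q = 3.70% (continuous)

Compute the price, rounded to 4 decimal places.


Answer: Price = 9.6469

Derivation:
d1 = (ln(S/K) + (r - q + 0.5*sigma^2) * T) / (sigma * sqrt(T)) = -0.06819362
d2 = d1 - sigma * sqrt(T) = -0.45790505
exp(-rT) = 0.96319442; exp(-qT) = 0.97263149
P = K * exp(-rT) * N(-d2) - S_0 * exp(-qT) * N(-d1)
N(-d1) = 0.52718425; N(-d2) = 0.67648967
P = 49.9100 * 0.96319442 * 0.67648967 - 44.6100 * 0.97263149 * 0.52718425 = 9.6469


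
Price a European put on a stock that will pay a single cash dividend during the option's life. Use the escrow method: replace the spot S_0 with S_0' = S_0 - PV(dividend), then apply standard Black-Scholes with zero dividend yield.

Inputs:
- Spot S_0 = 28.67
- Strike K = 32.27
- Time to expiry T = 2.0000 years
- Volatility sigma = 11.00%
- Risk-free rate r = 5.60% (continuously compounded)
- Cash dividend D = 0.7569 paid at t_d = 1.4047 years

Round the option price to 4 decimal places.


PV(D) = D * exp(-r * t_d) = 0.7569 * 0.92435119 = 0.69964142
S_0' = S_0 - PV(D) = 28.6700 - 0.69964142 = 27.97035858
d1 = (ln(S_0'/K) + (r + sigma^2/2)*T) / (sigma*sqrt(T)) = -0.12144674
d2 = d1 - sigma*sqrt(T) = -0.27701023
exp(-rT) = 0.89404426
N(-d1) = 0.54833140; N(-d2) = 0.60911387
P = K * exp(-rT) * N(-d2) - S_0' * N(-d1) = 32.2700 * 0.89404426 * 0.60911387 - 27.97035858 * 0.54833140 = 2.2364

Answer: Price = 2.2364


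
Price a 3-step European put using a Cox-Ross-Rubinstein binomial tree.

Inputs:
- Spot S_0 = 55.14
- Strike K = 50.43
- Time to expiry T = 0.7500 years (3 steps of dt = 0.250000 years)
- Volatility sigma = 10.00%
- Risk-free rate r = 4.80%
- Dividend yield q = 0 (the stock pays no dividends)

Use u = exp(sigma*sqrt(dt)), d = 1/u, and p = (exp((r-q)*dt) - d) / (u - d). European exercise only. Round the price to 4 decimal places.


Answer: Price = V(0,0) = 0.1724

Derivation:
dt = T/N = 0.250000
u = exp(sigma*sqrt(dt)) = 1.051271; d = 1/u = 0.951229
p = (exp((r-q)*dt) - d) / (u - d) = 0.608175
Discount per step: exp(-r*dt) = 0.988072
Stock lattice S(k, i) with i counting down-moves:
  k=0: S(0,0) = 55.1400
  k=1: S(1,0) = 57.9671; S(1,1) = 52.4508
  k=2: S(2,0) = 60.9391; S(2,1) = 55.1400; S(2,2) = 49.8927
  k=3: S(3,0) = 64.0635; S(3,1) = 57.9671; S(3,2) = 52.4508; S(3,3) = 47.4594
Terminal payoffs V(N, i) = max(K - S_T, 0):
  V(3,0) = 0.000000; V(3,1) = 0.000000; V(3,2) = 0.000000; V(3,3) = 2.970562
Backward induction: V(k, i) = exp(-r*dt) * [p * V(k+1, i) + (1-p) * V(k+1, i+1)].
  V(2,0) = exp(-r*dt) * [p*0.000000 + (1-p)*0.000000] = 0.000000
  V(2,1) = exp(-r*dt) * [p*0.000000 + (1-p)*0.000000] = 0.000000
  V(2,2) = exp(-r*dt) * [p*0.000000 + (1-p)*2.970562] = 1.150056
  V(1,0) = exp(-r*dt) * [p*0.000000 + (1-p)*0.000000] = 0.000000
  V(1,1) = exp(-r*dt) * [p*0.000000 + (1-p)*1.150056] = 0.445245
  V(0,0) = exp(-r*dt) * [p*0.000000 + (1-p)*0.445245] = 0.172377


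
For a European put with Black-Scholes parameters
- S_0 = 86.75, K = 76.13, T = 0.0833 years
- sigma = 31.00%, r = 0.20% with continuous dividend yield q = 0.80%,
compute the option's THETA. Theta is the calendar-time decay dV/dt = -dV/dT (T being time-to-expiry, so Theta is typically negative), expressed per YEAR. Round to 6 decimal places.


d1 = 1.4987000358; d2 = 1.4092286437
phi(d1) = 0.1297702848; exp(-qT) = 0.9993338220; exp(-rT) = 0.9998334139
Theta = -S*exp(-qT)*phi(d1)*sigma/(2*sqrt(T)) + r*K*exp(-rT)*N(-d2) - q*S*exp(-qT)*N(-d1)
N(-d1) = 0.0669757337; N(-d2) = 0.0793837853; sqrt(T) = 0.2886173938
Term 1 = -86.7500 * 0.9993338220 * 0.1297702848 * 0.3100 / (2 * 0.2886173938) = -6.0417746805
Term 2 = 0.0020 * 76.1300 * 0.9998334139 * 0.0793837853 = 0.0120849616
Term 3 = -0.0080 * 86.7500 * 0.9993338220 * 0.0669757337 = -0.0464501945
Theta = -6.0417746805 + (0.0120849616) + (-0.0464501945) = -6.076140

Answer: Theta = -6.076140


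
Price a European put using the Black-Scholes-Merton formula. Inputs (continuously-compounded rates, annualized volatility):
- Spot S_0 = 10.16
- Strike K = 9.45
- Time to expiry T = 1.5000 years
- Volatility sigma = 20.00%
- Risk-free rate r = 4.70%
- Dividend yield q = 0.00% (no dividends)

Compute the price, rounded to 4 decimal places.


d1 = (ln(S/K) + (r - q + 0.5*sigma^2) * T) / (sigma * sqrt(T)) = 0.70603970
d2 = d1 - sigma * sqrt(T) = 0.46109073
exp(-rT) = 0.93192774; exp(-qT) = 1.00000000
P = K * exp(-rT) * N(-d2) - S_0 * exp(-qT) * N(-d1)
N(-d1) = 0.24008172; N(-d2) = 0.32236676
P = 9.4500 * 0.93192774 * 0.32236676 - 10.1600 * 1.00000000 * 0.24008172 = 0.3998

Answer: Price = 0.3998


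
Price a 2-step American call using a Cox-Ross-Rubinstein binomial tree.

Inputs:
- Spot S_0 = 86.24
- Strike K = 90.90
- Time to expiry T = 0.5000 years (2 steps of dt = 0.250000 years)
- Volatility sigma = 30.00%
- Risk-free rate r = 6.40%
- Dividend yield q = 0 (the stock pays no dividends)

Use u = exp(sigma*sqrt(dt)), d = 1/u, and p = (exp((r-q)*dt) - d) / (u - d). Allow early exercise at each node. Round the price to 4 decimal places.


Answer: Price = V(0,0) = 6.5821

Derivation:
dt = T/N = 0.250000
u = exp(sigma*sqrt(dt)) = 1.161834; d = 1/u = 0.860708
p = (exp((r-q)*dt) - d) / (u - d) = 0.516131
Discount per step: exp(-r*dt) = 0.984127
Stock lattice S(k, i) with i counting down-moves:
  k=0: S(0,0) = 86.2400
  k=1: S(1,0) = 100.1966; S(1,1) = 74.2275
  k=2: S(2,0) = 116.4118; S(2,1) = 86.2400; S(2,2) = 63.8882
Terminal payoffs V(N, i) = max(S_T - K, 0):
  V(2,0) = 25.511824; V(2,1) = 0.000000; V(2,2) = 0.000000
Backward induction: V(k, i) = exp(-r*dt) * [p * V(k+1, i) + (1-p) * V(k+1, i+1)]; then take max(V_cont, immediate exercise) for American.
  V(1,0) = exp(-r*dt) * [p*25.511824 + (1-p)*0.000000] = 12.958449; exercise = 9.296585; V(1,0) = max -> 12.958449
  V(1,1) = exp(-r*dt) * [p*0.000000 + (1-p)*0.000000] = 0.000000; exercise = 0.000000; V(1,1) = max -> 0.000000
  V(0,0) = exp(-r*dt) * [p*12.958449 + (1-p)*0.000000] = 6.582101; exercise = 0.000000; V(0,0) = max -> 6.582101


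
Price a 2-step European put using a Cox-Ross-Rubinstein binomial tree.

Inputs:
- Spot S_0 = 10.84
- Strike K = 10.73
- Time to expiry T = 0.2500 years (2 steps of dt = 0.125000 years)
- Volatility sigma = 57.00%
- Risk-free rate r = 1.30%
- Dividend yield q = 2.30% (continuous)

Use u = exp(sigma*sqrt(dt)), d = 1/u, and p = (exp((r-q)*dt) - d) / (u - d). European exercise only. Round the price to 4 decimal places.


Answer: Price = V(0,0) = 1.0637

Derivation:
dt = T/N = 0.125000
u = exp(sigma*sqrt(dt)) = 1.223267; d = 1/u = 0.817483
p = (exp((r-q)*dt) - d) / (u - d) = 0.446710
Discount per step: exp(-r*dt) = 0.998376
Stock lattice S(k, i) with i counting down-moves:
  k=0: S(0,0) = 10.8400
  k=1: S(1,0) = 13.2602; S(1,1) = 8.8615
  k=2: S(2,0) = 16.2208; S(2,1) = 10.8400; S(2,2) = 7.2441
Terminal payoffs V(N, i) = max(K - S_T, 0):
  V(2,0) = 0.000000; V(2,1) = 0.000000; V(2,2) = 3.485865
Backward induction: V(k, i) = exp(-r*dt) * [p * V(k+1, i) + (1-p) * V(k+1, i+1)].
  V(1,0) = exp(-r*dt) * [p*0.000000 + (1-p)*0.000000] = 0.000000
  V(1,1) = exp(-r*dt) * [p*0.000000 + (1-p)*3.485865] = 1.925563
  V(0,0) = exp(-r*dt) * [p*0.000000 + (1-p)*1.925563] = 1.063665


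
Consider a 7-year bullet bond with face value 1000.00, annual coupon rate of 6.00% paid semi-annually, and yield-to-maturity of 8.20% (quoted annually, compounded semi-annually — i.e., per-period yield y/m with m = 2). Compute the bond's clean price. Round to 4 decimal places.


Coupon per period c = face * coupon_rate / m = 30.000000
Periods per year m = 2; per-period yield y/m = 0.041000
Number of cashflows N = 14
Cashflows (t years, CF_t, discount factor 1/(1+y/m)^(m*t), PV):
  t = 0.5000: CF_t = 30.000000, DF = 0.960615, PV = 28.818444
  t = 1.0000: CF_t = 30.000000, DF = 0.922781, PV = 27.683423
  t = 1.5000: CF_t = 30.000000, DF = 0.886437, PV = 26.593106
  t = 2.0000: CF_t = 30.000000, DF = 0.851524, PV = 25.545731
  t = 2.5000: CF_t = 30.000000, DF = 0.817987, PV = 24.539607
  t = 3.0000: CF_t = 30.000000, DF = 0.785770, PV = 23.573110
  t = 3.5000: CF_t = 30.000000, DF = 0.754823, PV = 22.644678
  t = 4.0000: CF_t = 30.000000, DF = 0.725094, PV = 21.752813
  t = 4.5000: CF_t = 30.000000, DF = 0.696536, PV = 20.896074
  t = 5.0000: CF_t = 30.000000, DF = 0.669103, PV = 20.073077
  t = 5.5000: CF_t = 30.000000, DF = 0.642750, PV = 19.282495
  t = 6.0000: CF_t = 30.000000, DF = 0.617435, PV = 18.523050
  t = 6.5000: CF_t = 30.000000, DF = 0.593117, PV = 17.793516
  t = 7.0000: CF_t = 1030.000000, DF = 0.569757, PV = 586.849868
Price P = sum_t PV_t = 884.568992

Answer: Price = 884.5690


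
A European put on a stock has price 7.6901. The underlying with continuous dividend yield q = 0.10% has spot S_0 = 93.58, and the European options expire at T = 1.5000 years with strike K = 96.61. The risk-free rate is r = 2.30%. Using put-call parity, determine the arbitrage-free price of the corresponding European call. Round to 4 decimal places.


Answer: Call price = 7.7960

Derivation:
Put-call parity: C - P = S_0 * exp(-qT) - K * exp(-rT).
S_0 * exp(-qT) = 93.5800 * 0.99850112 = 93.43973522
K * exp(-rT) = 96.6100 * 0.96608834 = 93.33379450
C = P + S*exp(-qT) - K*exp(-rT)
C = 7.6901 + 93.43973522 - 93.33379450 = 7.7960


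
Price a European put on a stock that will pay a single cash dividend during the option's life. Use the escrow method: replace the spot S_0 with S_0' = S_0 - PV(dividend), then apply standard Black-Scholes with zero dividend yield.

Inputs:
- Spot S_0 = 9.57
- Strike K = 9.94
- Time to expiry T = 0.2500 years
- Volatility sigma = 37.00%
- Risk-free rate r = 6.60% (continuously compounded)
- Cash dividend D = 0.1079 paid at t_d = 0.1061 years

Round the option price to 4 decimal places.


Answer: Price = 0.8772

Derivation:
PV(D) = D * exp(-r * t_d) = 0.1079 * 0.99302186 = 0.10714706
S_0' = S_0 - PV(D) = 9.5700 - 0.10714706 = 9.46285294
d1 = (ln(S_0'/K) + (r + sigma^2/2)*T) / (sigma*sqrt(T)) = -0.08421948
d2 = d1 - sigma*sqrt(T) = -0.26921948
exp(-rT) = 0.98363538
N(-d1) = 0.53355903; N(-d2) = 0.60611960
P = K * exp(-rT) * N(-d2) - S_0' * N(-d1) = 9.9400 * 0.98363538 * 0.60611960 - 9.46285294 * 0.53355903 = 0.8772


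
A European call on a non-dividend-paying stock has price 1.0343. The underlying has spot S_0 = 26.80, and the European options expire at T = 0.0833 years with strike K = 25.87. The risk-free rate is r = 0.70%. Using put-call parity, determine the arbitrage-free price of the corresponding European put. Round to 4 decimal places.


Answer: Put price = 0.0892

Derivation:
Put-call parity: C - P = S_0 * exp(-qT) - K * exp(-rT).
S_0 * exp(-qT) = 26.8000 * 1.00000000 = 26.80000000
K * exp(-rT) = 25.8700 * 0.99941707 = 25.85491960
P = C - S*exp(-qT) + K*exp(-rT)
P = 1.0343 - 26.80000000 + 25.85491960 = 0.0892


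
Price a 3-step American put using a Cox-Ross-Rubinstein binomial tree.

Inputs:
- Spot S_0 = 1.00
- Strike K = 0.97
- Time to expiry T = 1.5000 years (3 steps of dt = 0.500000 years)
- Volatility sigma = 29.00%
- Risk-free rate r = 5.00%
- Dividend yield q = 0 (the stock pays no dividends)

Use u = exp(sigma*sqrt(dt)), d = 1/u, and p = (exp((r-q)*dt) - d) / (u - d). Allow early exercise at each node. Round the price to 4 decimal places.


Answer: Price = V(0,0) = 0.1052

Derivation:
dt = T/N = 0.500000
u = exp(sigma*sqrt(dt)) = 1.227600; d = 1/u = 0.814598
p = (exp((r-q)*dt) - d) / (u - d) = 0.510209
Discount per step: exp(-r*dt) = 0.975310
Stock lattice S(k, i) with i counting down-moves:
  k=0: S(0,0) = 1.0000
  k=1: S(1,0) = 1.2276; S(1,1) = 0.8146
  k=2: S(2,0) = 1.5070; S(2,1) = 1.0000; S(2,2) = 0.6636
  k=3: S(3,0) = 1.8500; S(3,1) = 1.2276; S(3,2) = 0.8146; S(3,3) = 0.5405
Terminal payoffs V(N, i) = max(K - S_T, 0):
  V(3,0) = 0.000000; V(3,1) = 0.000000; V(3,2) = 0.155402; V(3,3) = 0.429458
Backward induction: V(k, i) = exp(-r*dt) * [p * V(k+1, i) + (1-p) * V(k+1, i+1)]; then take max(V_cont, immediate exercise) for American.
  V(2,0) = exp(-r*dt) * [p*0.000000 + (1-p)*0.000000] = 0.000000; exercise = 0.000000; V(2,0) = max -> 0.000000
  V(2,1) = exp(-r*dt) * [p*0.000000 + (1-p)*0.155402] = 0.074235; exercise = 0.000000; V(2,1) = max -> 0.074235
  V(2,2) = exp(-r*dt) * [p*0.155402 + (1-p)*0.429458] = 0.282481; exercise = 0.306431; V(2,2) = max -> 0.306431
  V(1,0) = exp(-r*dt) * [p*0.000000 + (1-p)*0.074235] = 0.035462; exercise = 0.000000; V(1,0) = max -> 0.035462
  V(1,1) = exp(-r*dt) * [p*0.074235 + (1-p)*0.306431] = 0.183322; exercise = 0.155402; V(1,1) = max -> 0.183322
  V(0,0) = exp(-r*dt) * [p*0.035462 + (1-p)*0.183322] = 0.105219; exercise = 0.000000; V(0,0) = max -> 0.105219
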